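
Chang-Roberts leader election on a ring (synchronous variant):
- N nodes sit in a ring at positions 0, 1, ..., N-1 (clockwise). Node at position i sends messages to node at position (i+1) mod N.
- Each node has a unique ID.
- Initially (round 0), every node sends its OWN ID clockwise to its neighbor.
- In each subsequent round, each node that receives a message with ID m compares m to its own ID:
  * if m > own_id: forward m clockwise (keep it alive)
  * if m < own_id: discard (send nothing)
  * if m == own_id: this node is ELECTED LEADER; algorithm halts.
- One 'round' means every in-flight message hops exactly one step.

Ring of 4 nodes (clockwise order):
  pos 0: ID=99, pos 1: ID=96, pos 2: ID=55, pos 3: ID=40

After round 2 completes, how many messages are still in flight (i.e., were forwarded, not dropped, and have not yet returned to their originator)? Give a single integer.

Round 1: pos1(id96) recv 99: fwd; pos2(id55) recv 96: fwd; pos3(id40) recv 55: fwd; pos0(id99) recv 40: drop
Round 2: pos2(id55) recv 99: fwd; pos3(id40) recv 96: fwd; pos0(id99) recv 55: drop
After round 2: 2 messages still in flight

Answer: 2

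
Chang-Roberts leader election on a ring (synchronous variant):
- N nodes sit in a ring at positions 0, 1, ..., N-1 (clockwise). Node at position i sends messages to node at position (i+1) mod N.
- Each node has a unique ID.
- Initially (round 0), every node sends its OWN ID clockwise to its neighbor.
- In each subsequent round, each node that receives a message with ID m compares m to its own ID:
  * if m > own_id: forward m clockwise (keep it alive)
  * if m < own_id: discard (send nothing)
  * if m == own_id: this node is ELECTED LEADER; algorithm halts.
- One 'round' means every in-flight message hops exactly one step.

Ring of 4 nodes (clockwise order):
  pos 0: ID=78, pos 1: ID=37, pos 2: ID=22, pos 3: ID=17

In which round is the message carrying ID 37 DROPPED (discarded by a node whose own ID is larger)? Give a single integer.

Answer: 3

Derivation:
Round 1: pos1(id37) recv 78: fwd; pos2(id22) recv 37: fwd; pos3(id17) recv 22: fwd; pos0(id78) recv 17: drop
Round 2: pos2(id22) recv 78: fwd; pos3(id17) recv 37: fwd; pos0(id78) recv 22: drop
Round 3: pos3(id17) recv 78: fwd; pos0(id78) recv 37: drop
Round 4: pos0(id78) recv 78: ELECTED
Message ID 37 originates at pos 1; dropped at pos 0 in round 3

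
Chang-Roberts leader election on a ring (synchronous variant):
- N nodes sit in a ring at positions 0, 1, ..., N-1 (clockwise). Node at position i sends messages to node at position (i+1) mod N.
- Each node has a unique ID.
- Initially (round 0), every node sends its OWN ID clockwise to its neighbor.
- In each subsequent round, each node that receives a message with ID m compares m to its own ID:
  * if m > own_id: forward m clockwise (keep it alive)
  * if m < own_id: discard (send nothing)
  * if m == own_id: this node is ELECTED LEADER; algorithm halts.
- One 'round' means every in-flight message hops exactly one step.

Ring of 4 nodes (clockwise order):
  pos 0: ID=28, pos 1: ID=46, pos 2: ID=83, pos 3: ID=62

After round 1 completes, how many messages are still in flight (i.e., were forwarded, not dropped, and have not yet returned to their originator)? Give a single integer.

Answer: 2

Derivation:
Round 1: pos1(id46) recv 28: drop; pos2(id83) recv 46: drop; pos3(id62) recv 83: fwd; pos0(id28) recv 62: fwd
After round 1: 2 messages still in flight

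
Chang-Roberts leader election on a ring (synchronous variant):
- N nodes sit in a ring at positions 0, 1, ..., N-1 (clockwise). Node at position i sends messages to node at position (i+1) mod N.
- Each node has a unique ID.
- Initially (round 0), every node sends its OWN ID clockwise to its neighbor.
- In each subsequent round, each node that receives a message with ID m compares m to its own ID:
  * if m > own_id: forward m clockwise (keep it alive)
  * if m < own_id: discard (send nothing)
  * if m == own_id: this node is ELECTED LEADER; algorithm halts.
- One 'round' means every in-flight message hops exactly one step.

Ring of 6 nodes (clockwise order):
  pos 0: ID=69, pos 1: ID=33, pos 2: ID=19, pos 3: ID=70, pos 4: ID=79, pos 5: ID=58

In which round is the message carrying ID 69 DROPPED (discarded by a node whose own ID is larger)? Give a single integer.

Answer: 3

Derivation:
Round 1: pos1(id33) recv 69: fwd; pos2(id19) recv 33: fwd; pos3(id70) recv 19: drop; pos4(id79) recv 70: drop; pos5(id58) recv 79: fwd; pos0(id69) recv 58: drop
Round 2: pos2(id19) recv 69: fwd; pos3(id70) recv 33: drop; pos0(id69) recv 79: fwd
Round 3: pos3(id70) recv 69: drop; pos1(id33) recv 79: fwd
Round 4: pos2(id19) recv 79: fwd
Round 5: pos3(id70) recv 79: fwd
Round 6: pos4(id79) recv 79: ELECTED
Message ID 69 originates at pos 0; dropped at pos 3 in round 3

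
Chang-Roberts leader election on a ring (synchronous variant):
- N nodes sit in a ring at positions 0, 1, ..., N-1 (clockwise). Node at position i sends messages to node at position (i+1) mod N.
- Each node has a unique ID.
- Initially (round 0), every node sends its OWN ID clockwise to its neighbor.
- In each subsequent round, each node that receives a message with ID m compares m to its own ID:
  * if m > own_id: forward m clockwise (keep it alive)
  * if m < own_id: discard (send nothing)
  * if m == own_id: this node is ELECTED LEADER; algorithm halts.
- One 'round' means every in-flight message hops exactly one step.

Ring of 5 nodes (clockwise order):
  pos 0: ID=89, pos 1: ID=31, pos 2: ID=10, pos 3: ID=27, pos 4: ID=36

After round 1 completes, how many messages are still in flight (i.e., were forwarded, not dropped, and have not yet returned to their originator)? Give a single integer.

Round 1: pos1(id31) recv 89: fwd; pos2(id10) recv 31: fwd; pos3(id27) recv 10: drop; pos4(id36) recv 27: drop; pos0(id89) recv 36: drop
After round 1: 2 messages still in flight

Answer: 2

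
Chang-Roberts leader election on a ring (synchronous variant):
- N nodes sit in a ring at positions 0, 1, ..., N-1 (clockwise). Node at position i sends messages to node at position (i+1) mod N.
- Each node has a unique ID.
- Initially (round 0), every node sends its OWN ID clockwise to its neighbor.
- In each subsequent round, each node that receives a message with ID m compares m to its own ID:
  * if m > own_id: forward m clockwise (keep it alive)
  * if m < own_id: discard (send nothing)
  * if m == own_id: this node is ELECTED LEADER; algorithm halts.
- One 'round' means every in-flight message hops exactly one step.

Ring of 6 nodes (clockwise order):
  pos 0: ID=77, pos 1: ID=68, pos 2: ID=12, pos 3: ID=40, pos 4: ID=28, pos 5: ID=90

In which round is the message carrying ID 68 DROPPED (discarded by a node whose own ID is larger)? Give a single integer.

Round 1: pos1(id68) recv 77: fwd; pos2(id12) recv 68: fwd; pos3(id40) recv 12: drop; pos4(id28) recv 40: fwd; pos5(id90) recv 28: drop; pos0(id77) recv 90: fwd
Round 2: pos2(id12) recv 77: fwd; pos3(id40) recv 68: fwd; pos5(id90) recv 40: drop; pos1(id68) recv 90: fwd
Round 3: pos3(id40) recv 77: fwd; pos4(id28) recv 68: fwd; pos2(id12) recv 90: fwd
Round 4: pos4(id28) recv 77: fwd; pos5(id90) recv 68: drop; pos3(id40) recv 90: fwd
Round 5: pos5(id90) recv 77: drop; pos4(id28) recv 90: fwd
Round 6: pos5(id90) recv 90: ELECTED
Message ID 68 originates at pos 1; dropped at pos 5 in round 4

Answer: 4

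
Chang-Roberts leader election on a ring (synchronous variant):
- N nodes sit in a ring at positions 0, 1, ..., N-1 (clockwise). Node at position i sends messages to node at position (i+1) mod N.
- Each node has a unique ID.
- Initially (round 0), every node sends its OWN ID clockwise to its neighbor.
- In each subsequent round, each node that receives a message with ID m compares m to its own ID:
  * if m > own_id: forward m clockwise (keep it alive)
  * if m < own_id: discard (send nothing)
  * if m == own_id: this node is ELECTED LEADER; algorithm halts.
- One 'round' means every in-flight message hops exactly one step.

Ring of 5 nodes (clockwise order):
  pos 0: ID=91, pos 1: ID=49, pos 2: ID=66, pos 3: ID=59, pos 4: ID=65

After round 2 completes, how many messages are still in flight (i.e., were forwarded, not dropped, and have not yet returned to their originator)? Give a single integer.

Round 1: pos1(id49) recv 91: fwd; pos2(id66) recv 49: drop; pos3(id59) recv 66: fwd; pos4(id65) recv 59: drop; pos0(id91) recv 65: drop
Round 2: pos2(id66) recv 91: fwd; pos4(id65) recv 66: fwd
After round 2: 2 messages still in flight

Answer: 2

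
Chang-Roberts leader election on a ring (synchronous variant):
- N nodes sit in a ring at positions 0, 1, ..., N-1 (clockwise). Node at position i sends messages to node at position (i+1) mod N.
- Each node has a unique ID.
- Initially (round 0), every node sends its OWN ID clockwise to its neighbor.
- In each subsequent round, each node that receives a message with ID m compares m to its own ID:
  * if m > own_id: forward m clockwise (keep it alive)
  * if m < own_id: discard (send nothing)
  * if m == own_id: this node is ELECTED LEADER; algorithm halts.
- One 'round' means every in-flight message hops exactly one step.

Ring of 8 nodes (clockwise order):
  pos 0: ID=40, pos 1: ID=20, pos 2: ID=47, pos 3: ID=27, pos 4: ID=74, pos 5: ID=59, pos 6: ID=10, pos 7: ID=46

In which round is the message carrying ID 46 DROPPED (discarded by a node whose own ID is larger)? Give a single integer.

Answer: 3

Derivation:
Round 1: pos1(id20) recv 40: fwd; pos2(id47) recv 20: drop; pos3(id27) recv 47: fwd; pos4(id74) recv 27: drop; pos5(id59) recv 74: fwd; pos6(id10) recv 59: fwd; pos7(id46) recv 10: drop; pos0(id40) recv 46: fwd
Round 2: pos2(id47) recv 40: drop; pos4(id74) recv 47: drop; pos6(id10) recv 74: fwd; pos7(id46) recv 59: fwd; pos1(id20) recv 46: fwd
Round 3: pos7(id46) recv 74: fwd; pos0(id40) recv 59: fwd; pos2(id47) recv 46: drop
Round 4: pos0(id40) recv 74: fwd; pos1(id20) recv 59: fwd
Round 5: pos1(id20) recv 74: fwd; pos2(id47) recv 59: fwd
Round 6: pos2(id47) recv 74: fwd; pos3(id27) recv 59: fwd
Round 7: pos3(id27) recv 74: fwd; pos4(id74) recv 59: drop
Round 8: pos4(id74) recv 74: ELECTED
Message ID 46 originates at pos 7; dropped at pos 2 in round 3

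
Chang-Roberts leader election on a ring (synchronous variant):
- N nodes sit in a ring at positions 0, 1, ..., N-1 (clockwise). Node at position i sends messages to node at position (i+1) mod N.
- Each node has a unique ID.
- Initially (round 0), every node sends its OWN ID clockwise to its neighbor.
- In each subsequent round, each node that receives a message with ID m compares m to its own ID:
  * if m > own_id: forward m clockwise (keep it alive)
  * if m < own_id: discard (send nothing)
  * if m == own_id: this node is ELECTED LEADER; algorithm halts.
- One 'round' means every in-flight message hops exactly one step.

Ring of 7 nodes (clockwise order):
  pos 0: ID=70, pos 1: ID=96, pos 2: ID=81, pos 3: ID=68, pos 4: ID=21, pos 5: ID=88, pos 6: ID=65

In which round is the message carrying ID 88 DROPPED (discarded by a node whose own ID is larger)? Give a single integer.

Round 1: pos1(id96) recv 70: drop; pos2(id81) recv 96: fwd; pos3(id68) recv 81: fwd; pos4(id21) recv 68: fwd; pos5(id88) recv 21: drop; pos6(id65) recv 88: fwd; pos0(id70) recv 65: drop
Round 2: pos3(id68) recv 96: fwd; pos4(id21) recv 81: fwd; pos5(id88) recv 68: drop; pos0(id70) recv 88: fwd
Round 3: pos4(id21) recv 96: fwd; pos5(id88) recv 81: drop; pos1(id96) recv 88: drop
Round 4: pos5(id88) recv 96: fwd
Round 5: pos6(id65) recv 96: fwd
Round 6: pos0(id70) recv 96: fwd
Round 7: pos1(id96) recv 96: ELECTED
Message ID 88 originates at pos 5; dropped at pos 1 in round 3

Answer: 3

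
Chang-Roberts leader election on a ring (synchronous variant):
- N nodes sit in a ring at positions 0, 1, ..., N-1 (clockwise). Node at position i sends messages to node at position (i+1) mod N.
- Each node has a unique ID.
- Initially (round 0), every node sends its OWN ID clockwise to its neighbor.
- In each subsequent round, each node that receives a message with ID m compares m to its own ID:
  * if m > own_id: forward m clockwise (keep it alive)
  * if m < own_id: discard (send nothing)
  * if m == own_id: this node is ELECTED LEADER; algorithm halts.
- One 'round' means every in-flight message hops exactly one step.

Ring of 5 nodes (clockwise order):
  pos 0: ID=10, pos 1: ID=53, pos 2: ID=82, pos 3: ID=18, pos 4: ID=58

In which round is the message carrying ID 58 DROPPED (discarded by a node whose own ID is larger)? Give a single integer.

Answer: 3

Derivation:
Round 1: pos1(id53) recv 10: drop; pos2(id82) recv 53: drop; pos3(id18) recv 82: fwd; pos4(id58) recv 18: drop; pos0(id10) recv 58: fwd
Round 2: pos4(id58) recv 82: fwd; pos1(id53) recv 58: fwd
Round 3: pos0(id10) recv 82: fwd; pos2(id82) recv 58: drop
Round 4: pos1(id53) recv 82: fwd
Round 5: pos2(id82) recv 82: ELECTED
Message ID 58 originates at pos 4; dropped at pos 2 in round 3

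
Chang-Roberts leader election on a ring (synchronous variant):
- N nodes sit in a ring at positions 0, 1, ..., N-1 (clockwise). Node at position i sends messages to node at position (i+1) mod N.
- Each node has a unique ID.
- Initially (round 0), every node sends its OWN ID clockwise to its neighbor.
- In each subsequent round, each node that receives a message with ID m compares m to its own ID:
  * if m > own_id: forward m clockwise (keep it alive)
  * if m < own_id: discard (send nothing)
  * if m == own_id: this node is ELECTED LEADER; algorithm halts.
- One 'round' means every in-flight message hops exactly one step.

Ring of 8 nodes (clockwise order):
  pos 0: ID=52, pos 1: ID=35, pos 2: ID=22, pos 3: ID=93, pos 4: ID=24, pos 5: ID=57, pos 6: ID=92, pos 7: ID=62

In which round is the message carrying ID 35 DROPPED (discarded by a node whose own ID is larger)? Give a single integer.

Answer: 2

Derivation:
Round 1: pos1(id35) recv 52: fwd; pos2(id22) recv 35: fwd; pos3(id93) recv 22: drop; pos4(id24) recv 93: fwd; pos5(id57) recv 24: drop; pos6(id92) recv 57: drop; pos7(id62) recv 92: fwd; pos0(id52) recv 62: fwd
Round 2: pos2(id22) recv 52: fwd; pos3(id93) recv 35: drop; pos5(id57) recv 93: fwd; pos0(id52) recv 92: fwd; pos1(id35) recv 62: fwd
Round 3: pos3(id93) recv 52: drop; pos6(id92) recv 93: fwd; pos1(id35) recv 92: fwd; pos2(id22) recv 62: fwd
Round 4: pos7(id62) recv 93: fwd; pos2(id22) recv 92: fwd; pos3(id93) recv 62: drop
Round 5: pos0(id52) recv 93: fwd; pos3(id93) recv 92: drop
Round 6: pos1(id35) recv 93: fwd
Round 7: pos2(id22) recv 93: fwd
Round 8: pos3(id93) recv 93: ELECTED
Message ID 35 originates at pos 1; dropped at pos 3 in round 2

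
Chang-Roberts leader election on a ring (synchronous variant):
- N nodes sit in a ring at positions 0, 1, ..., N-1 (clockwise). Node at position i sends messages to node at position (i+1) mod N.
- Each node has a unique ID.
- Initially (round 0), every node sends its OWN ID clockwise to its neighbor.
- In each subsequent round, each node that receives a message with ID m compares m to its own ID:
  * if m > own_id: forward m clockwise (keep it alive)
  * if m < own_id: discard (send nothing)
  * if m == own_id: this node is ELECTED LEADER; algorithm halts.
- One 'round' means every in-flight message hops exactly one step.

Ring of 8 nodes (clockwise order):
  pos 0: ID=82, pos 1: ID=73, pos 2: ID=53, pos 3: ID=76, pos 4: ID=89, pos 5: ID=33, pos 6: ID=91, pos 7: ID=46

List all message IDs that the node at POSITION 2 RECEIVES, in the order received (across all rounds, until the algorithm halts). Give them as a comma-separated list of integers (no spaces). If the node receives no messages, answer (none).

Answer: 73,82,91

Derivation:
Round 1: pos1(id73) recv 82: fwd; pos2(id53) recv 73: fwd; pos3(id76) recv 53: drop; pos4(id89) recv 76: drop; pos5(id33) recv 89: fwd; pos6(id91) recv 33: drop; pos7(id46) recv 91: fwd; pos0(id82) recv 46: drop
Round 2: pos2(id53) recv 82: fwd; pos3(id76) recv 73: drop; pos6(id91) recv 89: drop; pos0(id82) recv 91: fwd
Round 3: pos3(id76) recv 82: fwd; pos1(id73) recv 91: fwd
Round 4: pos4(id89) recv 82: drop; pos2(id53) recv 91: fwd
Round 5: pos3(id76) recv 91: fwd
Round 6: pos4(id89) recv 91: fwd
Round 7: pos5(id33) recv 91: fwd
Round 8: pos6(id91) recv 91: ELECTED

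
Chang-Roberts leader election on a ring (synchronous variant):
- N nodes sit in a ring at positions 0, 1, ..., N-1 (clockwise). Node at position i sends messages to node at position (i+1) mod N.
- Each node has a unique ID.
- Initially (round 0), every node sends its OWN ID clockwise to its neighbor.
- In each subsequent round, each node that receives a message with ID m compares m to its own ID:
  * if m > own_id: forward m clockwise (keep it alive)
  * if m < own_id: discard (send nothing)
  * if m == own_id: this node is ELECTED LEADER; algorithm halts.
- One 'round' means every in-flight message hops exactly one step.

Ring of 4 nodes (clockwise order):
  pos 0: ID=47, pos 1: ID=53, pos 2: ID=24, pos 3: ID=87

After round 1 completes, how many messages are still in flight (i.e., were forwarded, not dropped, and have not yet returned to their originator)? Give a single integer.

Round 1: pos1(id53) recv 47: drop; pos2(id24) recv 53: fwd; pos3(id87) recv 24: drop; pos0(id47) recv 87: fwd
After round 1: 2 messages still in flight

Answer: 2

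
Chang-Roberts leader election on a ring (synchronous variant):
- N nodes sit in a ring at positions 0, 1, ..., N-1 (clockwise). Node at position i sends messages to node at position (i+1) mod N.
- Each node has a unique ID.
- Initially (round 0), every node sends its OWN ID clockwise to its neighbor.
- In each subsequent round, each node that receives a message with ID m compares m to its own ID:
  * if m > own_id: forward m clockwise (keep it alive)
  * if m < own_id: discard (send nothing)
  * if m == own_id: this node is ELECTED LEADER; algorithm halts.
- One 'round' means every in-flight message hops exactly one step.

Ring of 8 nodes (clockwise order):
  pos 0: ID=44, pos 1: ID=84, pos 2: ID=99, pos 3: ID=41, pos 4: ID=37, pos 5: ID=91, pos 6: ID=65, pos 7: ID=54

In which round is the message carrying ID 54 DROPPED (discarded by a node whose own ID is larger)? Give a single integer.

Round 1: pos1(id84) recv 44: drop; pos2(id99) recv 84: drop; pos3(id41) recv 99: fwd; pos4(id37) recv 41: fwd; pos5(id91) recv 37: drop; pos6(id65) recv 91: fwd; pos7(id54) recv 65: fwd; pos0(id44) recv 54: fwd
Round 2: pos4(id37) recv 99: fwd; pos5(id91) recv 41: drop; pos7(id54) recv 91: fwd; pos0(id44) recv 65: fwd; pos1(id84) recv 54: drop
Round 3: pos5(id91) recv 99: fwd; pos0(id44) recv 91: fwd; pos1(id84) recv 65: drop
Round 4: pos6(id65) recv 99: fwd; pos1(id84) recv 91: fwd
Round 5: pos7(id54) recv 99: fwd; pos2(id99) recv 91: drop
Round 6: pos0(id44) recv 99: fwd
Round 7: pos1(id84) recv 99: fwd
Round 8: pos2(id99) recv 99: ELECTED
Message ID 54 originates at pos 7; dropped at pos 1 in round 2

Answer: 2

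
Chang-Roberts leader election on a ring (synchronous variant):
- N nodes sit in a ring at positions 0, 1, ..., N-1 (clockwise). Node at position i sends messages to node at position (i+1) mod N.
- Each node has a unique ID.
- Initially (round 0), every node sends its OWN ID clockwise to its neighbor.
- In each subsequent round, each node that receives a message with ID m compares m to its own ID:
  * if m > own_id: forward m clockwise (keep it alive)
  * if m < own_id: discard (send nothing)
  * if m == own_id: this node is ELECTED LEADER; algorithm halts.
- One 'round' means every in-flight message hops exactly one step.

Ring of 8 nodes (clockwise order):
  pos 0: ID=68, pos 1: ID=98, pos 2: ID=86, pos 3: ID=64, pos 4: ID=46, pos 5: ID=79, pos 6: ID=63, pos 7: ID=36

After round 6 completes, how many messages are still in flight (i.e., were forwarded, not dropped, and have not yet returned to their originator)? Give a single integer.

Answer: 2

Derivation:
Round 1: pos1(id98) recv 68: drop; pos2(id86) recv 98: fwd; pos3(id64) recv 86: fwd; pos4(id46) recv 64: fwd; pos5(id79) recv 46: drop; pos6(id63) recv 79: fwd; pos7(id36) recv 63: fwd; pos0(id68) recv 36: drop
Round 2: pos3(id64) recv 98: fwd; pos4(id46) recv 86: fwd; pos5(id79) recv 64: drop; pos7(id36) recv 79: fwd; pos0(id68) recv 63: drop
Round 3: pos4(id46) recv 98: fwd; pos5(id79) recv 86: fwd; pos0(id68) recv 79: fwd
Round 4: pos5(id79) recv 98: fwd; pos6(id63) recv 86: fwd; pos1(id98) recv 79: drop
Round 5: pos6(id63) recv 98: fwd; pos7(id36) recv 86: fwd
Round 6: pos7(id36) recv 98: fwd; pos0(id68) recv 86: fwd
After round 6: 2 messages still in flight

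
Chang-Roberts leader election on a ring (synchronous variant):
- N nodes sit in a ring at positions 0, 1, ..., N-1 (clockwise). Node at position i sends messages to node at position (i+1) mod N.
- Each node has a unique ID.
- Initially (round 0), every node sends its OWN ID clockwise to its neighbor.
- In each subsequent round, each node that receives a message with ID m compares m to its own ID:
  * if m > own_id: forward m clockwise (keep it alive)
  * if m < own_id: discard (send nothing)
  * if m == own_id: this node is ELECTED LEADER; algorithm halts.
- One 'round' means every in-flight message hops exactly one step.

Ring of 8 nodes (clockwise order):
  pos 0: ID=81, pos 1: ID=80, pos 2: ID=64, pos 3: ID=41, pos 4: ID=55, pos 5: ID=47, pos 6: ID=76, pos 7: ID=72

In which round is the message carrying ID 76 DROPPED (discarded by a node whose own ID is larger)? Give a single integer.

Round 1: pos1(id80) recv 81: fwd; pos2(id64) recv 80: fwd; pos3(id41) recv 64: fwd; pos4(id55) recv 41: drop; pos5(id47) recv 55: fwd; pos6(id76) recv 47: drop; pos7(id72) recv 76: fwd; pos0(id81) recv 72: drop
Round 2: pos2(id64) recv 81: fwd; pos3(id41) recv 80: fwd; pos4(id55) recv 64: fwd; pos6(id76) recv 55: drop; pos0(id81) recv 76: drop
Round 3: pos3(id41) recv 81: fwd; pos4(id55) recv 80: fwd; pos5(id47) recv 64: fwd
Round 4: pos4(id55) recv 81: fwd; pos5(id47) recv 80: fwd; pos6(id76) recv 64: drop
Round 5: pos5(id47) recv 81: fwd; pos6(id76) recv 80: fwd
Round 6: pos6(id76) recv 81: fwd; pos7(id72) recv 80: fwd
Round 7: pos7(id72) recv 81: fwd; pos0(id81) recv 80: drop
Round 8: pos0(id81) recv 81: ELECTED
Message ID 76 originates at pos 6; dropped at pos 0 in round 2

Answer: 2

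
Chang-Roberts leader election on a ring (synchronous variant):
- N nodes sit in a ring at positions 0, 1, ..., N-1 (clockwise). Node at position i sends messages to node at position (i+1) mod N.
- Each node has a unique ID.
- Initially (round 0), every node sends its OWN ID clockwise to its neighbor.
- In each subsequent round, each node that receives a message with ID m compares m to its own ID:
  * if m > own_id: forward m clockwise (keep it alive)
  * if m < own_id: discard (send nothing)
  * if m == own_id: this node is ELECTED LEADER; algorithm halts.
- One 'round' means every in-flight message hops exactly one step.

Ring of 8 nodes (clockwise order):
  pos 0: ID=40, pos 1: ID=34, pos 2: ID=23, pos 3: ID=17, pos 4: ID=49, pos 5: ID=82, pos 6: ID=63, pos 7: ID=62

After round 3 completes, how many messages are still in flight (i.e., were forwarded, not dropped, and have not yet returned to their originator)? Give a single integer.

Answer: 4

Derivation:
Round 1: pos1(id34) recv 40: fwd; pos2(id23) recv 34: fwd; pos3(id17) recv 23: fwd; pos4(id49) recv 17: drop; pos5(id82) recv 49: drop; pos6(id63) recv 82: fwd; pos7(id62) recv 63: fwd; pos0(id40) recv 62: fwd
Round 2: pos2(id23) recv 40: fwd; pos3(id17) recv 34: fwd; pos4(id49) recv 23: drop; pos7(id62) recv 82: fwd; pos0(id40) recv 63: fwd; pos1(id34) recv 62: fwd
Round 3: pos3(id17) recv 40: fwd; pos4(id49) recv 34: drop; pos0(id40) recv 82: fwd; pos1(id34) recv 63: fwd; pos2(id23) recv 62: fwd
After round 3: 4 messages still in flight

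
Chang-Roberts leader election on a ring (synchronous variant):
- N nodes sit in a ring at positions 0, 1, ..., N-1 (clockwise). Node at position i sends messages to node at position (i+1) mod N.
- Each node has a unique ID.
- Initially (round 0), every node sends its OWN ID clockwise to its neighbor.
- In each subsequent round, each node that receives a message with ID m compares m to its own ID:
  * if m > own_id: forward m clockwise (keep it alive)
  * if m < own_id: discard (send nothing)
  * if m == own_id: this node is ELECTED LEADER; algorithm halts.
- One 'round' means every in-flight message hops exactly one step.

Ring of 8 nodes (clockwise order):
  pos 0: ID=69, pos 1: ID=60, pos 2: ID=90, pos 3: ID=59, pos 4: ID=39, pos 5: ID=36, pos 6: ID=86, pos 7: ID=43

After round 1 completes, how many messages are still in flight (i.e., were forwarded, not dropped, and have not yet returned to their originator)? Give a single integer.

Round 1: pos1(id60) recv 69: fwd; pos2(id90) recv 60: drop; pos3(id59) recv 90: fwd; pos4(id39) recv 59: fwd; pos5(id36) recv 39: fwd; pos6(id86) recv 36: drop; pos7(id43) recv 86: fwd; pos0(id69) recv 43: drop
After round 1: 5 messages still in flight

Answer: 5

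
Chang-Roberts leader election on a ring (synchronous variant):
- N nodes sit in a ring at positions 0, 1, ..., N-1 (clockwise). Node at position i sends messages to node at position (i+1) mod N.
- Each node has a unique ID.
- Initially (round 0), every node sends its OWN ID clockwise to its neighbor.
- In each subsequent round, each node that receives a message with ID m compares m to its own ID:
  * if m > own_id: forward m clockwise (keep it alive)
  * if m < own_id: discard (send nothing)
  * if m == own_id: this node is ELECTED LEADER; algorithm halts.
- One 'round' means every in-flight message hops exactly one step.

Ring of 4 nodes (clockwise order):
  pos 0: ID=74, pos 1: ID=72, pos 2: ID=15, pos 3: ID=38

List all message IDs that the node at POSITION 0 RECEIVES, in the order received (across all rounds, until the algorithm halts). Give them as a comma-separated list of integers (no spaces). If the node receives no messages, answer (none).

Answer: 38,72,74

Derivation:
Round 1: pos1(id72) recv 74: fwd; pos2(id15) recv 72: fwd; pos3(id38) recv 15: drop; pos0(id74) recv 38: drop
Round 2: pos2(id15) recv 74: fwd; pos3(id38) recv 72: fwd
Round 3: pos3(id38) recv 74: fwd; pos0(id74) recv 72: drop
Round 4: pos0(id74) recv 74: ELECTED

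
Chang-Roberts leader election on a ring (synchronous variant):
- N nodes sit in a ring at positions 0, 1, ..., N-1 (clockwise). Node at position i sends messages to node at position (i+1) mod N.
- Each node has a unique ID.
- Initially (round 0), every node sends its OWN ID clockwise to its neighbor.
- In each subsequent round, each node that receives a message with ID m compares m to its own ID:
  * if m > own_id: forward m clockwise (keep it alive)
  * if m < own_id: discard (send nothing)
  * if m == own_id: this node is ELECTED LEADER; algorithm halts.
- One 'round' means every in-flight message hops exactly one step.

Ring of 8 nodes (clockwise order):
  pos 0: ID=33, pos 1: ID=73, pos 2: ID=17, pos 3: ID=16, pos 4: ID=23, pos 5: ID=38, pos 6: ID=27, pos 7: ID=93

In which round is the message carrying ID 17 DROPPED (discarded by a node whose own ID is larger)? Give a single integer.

Round 1: pos1(id73) recv 33: drop; pos2(id17) recv 73: fwd; pos3(id16) recv 17: fwd; pos4(id23) recv 16: drop; pos5(id38) recv 23: drop; pos6(id27) recv 38: fwd; pos7(id93) recv 27: drop; pos0(id33) recv 93: fwd
Round 2: pos3(id16) recv 73: fwd; pos4(id23) recv 17: drop; pos7(id93) recv 38: drop; pos1(id73) recv 93: fwd
Round 3: pos4(id23) recv 73: fwd; pos2(id17) recv 93: fwd
Round 4: pos5(id38) recv 73: fwd; pos3(id16) recv 93: fwd
Round 5: pos6(id27) recv 73: fwd; pos4(id23) recv 93: fwd
Round 6: pos7(id93) recv 73: drop; pos5(id38) recv 93: fwd
Round 7: pos6(id27) recv 93: fwd
Round 8: pos7(id93) recv 93: ELECTED
Message ID 17 originates at pos 2; dropped at pos 4 in round 2

Answer: 2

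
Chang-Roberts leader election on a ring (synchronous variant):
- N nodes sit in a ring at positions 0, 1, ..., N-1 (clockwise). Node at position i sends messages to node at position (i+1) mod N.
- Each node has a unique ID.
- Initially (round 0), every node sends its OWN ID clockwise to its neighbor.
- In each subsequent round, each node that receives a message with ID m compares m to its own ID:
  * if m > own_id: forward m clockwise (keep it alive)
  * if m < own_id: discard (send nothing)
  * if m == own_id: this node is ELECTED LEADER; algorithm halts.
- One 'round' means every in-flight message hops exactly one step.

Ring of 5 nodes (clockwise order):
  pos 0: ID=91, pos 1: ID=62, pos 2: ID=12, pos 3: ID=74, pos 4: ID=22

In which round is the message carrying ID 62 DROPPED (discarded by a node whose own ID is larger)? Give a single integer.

Round 1: pos1(id62) recv 91: fwd; pos2(id12) recv 62: fwd; pos3(id74) recv 12: drop; pos4(id22) recv 74: fwd; pos0(id91) recv 22: drop
Round 2: pos2(id12) recv 91: fwd; pos3(id74) recv 62: drop; pos0(id91) recv 74: drop
Round 3: pos3(id74) recv 91: fwd
Round 4: pos4(id22) recv 91: fwd
Round 5: pos0(id91) recv 91: ELECTED
Message ID 62 originates at pos 1; dropped at pos 3 in round 2

Answer: 2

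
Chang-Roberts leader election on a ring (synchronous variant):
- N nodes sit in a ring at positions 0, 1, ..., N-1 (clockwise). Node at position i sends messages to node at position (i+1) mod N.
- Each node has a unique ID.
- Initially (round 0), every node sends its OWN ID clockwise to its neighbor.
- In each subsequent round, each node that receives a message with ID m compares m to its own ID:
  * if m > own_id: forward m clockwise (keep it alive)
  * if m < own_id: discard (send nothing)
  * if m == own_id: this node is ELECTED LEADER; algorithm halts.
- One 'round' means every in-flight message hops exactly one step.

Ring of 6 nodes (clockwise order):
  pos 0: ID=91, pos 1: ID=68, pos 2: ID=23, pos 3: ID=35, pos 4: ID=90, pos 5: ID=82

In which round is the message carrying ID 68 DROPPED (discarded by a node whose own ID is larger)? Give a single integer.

Answer: 3

Derivation:
Round 1: pos1(id68) recv 91: fwd; pos2(id23) recv 68: fwd; pos3(id35) recv 23: drop; pos4(id90) recv 35: drop; pos5(id82) recv 90: fwd; pos0(id91) recv 82: drop
Round 2: pos2(id23) recv 91: fwd; pos3(id35) recv 68: fwd; pos0(id91) recv 90: drop
Round 3: pos3(id35) recv 91: fwd; pos4(id90) recv 68: drop
Round 4: pos4(id90) recv 91: fwd
Round 5: pos5(id82) recv 91: fwd
Round 6: pos0(id91) recv 91: ELECTED
Message ID 68 originates at pos 1; dropped at pos 4 in round 3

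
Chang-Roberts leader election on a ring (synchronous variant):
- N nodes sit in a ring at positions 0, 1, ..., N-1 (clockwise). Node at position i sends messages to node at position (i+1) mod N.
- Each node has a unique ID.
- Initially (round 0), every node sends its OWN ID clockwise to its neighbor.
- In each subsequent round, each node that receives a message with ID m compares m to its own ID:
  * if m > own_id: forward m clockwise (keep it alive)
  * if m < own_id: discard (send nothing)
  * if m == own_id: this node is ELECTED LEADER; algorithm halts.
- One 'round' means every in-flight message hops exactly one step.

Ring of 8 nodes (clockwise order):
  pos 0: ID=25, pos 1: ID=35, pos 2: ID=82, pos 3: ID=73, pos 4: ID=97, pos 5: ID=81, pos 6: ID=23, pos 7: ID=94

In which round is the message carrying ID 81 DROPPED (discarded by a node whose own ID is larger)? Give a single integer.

Round 1: pos1(id35) recv 25: drop; pos2(id82) recv 35: drop; pos3(id73) recv 82: fwd; pos4(id97) recv 73: drop; pos5(id81) recv 97: fwd; pos6(id23) recv 81: fwd; pos7(id94) recv 23: drop; pos0(id25) recv 94: fwd
Round 2: pos4(id97) recv 82: drop; pos6(id23) recv 97: fwd; pos7(id94) recv 81: drop; pos1(id35) recv 94: fwd
Round 3: pos7(id94) recv 97: fwd; pos2(id82) recv 94: fwd
Round 4: pos0(id25) recv 97: fwd; pos3(id73) recv 94: fwd
Round 5: pos1(id35) recv 97: fwd; pos4(id97) recv 94: drop
Round 6: pos2(id82) recv 97: fwd
Round 7: pos3(id73) recv 97: fwd
Round 8: pos4(id97) recv 97: ELECTED
Message ID 81 originates at pos 5; dropped at pos 7 in round 2

Answer: 2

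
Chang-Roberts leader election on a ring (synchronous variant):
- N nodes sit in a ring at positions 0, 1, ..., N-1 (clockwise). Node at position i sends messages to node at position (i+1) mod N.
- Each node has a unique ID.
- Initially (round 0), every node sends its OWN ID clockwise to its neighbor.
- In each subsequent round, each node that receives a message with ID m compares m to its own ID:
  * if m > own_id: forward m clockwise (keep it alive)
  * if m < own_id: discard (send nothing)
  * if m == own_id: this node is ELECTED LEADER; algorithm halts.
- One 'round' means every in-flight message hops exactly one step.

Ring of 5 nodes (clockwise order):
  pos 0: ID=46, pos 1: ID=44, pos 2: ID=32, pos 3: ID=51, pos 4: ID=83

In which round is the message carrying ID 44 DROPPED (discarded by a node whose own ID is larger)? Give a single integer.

Round 1: pos1(id44) recv 46: fwd; pos2(id32) recv 44: fwd; pos3(id51) recv 32: drop; pos4(id83) recv 51: drop; pos0(id46) recv 83: fwd
Round 2: pos2(id32) recv 46: fwd; pos3(id51) recv 44: drop; pos1(id44) recv 83: fwd
Round 3: pos3(id51) recv 46: drop; pos2(id32) recv 83: fwd
Round 4: pos3(id51) recv 83: fwd
Round 5: pos4(id83) recv 83: ELECTED
Message ID 44 originates at pos 1; dropped at pos 3 in round 2

Answer: 2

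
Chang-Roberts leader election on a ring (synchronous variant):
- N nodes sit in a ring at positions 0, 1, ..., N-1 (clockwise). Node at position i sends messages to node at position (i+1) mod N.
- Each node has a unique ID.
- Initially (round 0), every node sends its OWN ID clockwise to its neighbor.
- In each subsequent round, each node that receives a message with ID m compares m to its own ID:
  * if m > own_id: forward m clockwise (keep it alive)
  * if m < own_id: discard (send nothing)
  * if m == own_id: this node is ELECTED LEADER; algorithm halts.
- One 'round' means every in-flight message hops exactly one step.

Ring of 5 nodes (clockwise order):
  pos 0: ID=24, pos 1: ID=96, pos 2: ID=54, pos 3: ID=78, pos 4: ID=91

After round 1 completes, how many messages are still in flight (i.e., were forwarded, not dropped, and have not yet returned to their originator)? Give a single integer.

Answer: 2

Derivation:
Round 1: pos1(id96) recv 24: drop; pos2(id54) recv 96: fwd; pos3(id78) recv 54: drop; pos4(id91) recv 78: drop; pos0(id24) recv 91: fwd
After round 1: 2 messages still in flight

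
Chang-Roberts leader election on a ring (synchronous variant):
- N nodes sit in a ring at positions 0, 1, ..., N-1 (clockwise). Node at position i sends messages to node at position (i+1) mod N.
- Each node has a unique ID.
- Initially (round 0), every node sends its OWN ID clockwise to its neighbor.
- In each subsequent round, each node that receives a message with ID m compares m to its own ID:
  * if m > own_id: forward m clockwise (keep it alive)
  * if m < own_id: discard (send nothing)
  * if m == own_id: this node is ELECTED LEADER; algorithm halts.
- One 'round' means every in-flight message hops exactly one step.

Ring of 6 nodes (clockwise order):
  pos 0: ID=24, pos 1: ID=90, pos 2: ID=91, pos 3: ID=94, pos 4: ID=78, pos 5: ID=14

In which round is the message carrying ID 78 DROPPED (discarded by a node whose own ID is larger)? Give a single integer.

Round 1: pos1(id90) recv 24: drop; pos2(id91) recv 90: drop; pos3(id94) recv 91: drop; pos4(id78) recv 94: fwd; pos5(id14) recv 78: fwd; pos0(id24) recv 14: drop
Round 2: pos5(id14) recv 94: fwd; pos0(id24) recv 78: fwd
Round 3: pos0(id24) recv 94: fwd; pos1(id90) recv 78: drop
Round 4: pos1(id90) recv 94: fwd
Round 5: pos2(id91) recv 94: fwd
Round 6: pos3(id94) recv 94: ELECTED
Message ID 78 originates at pos 4; dropped at pos 1 in round 3

Answer: 3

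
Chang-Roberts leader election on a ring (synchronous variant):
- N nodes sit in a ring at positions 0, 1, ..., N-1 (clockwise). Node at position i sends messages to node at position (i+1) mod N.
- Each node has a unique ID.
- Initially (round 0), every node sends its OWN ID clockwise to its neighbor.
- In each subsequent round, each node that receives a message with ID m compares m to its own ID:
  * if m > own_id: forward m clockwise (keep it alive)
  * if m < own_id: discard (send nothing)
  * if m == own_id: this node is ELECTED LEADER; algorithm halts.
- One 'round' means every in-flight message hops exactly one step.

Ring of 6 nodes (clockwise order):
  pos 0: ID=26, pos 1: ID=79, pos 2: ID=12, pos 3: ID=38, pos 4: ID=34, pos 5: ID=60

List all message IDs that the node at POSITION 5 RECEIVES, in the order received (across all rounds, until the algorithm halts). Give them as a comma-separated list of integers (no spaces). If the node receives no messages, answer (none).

Answer: 34,38,79

Derivation:
Round 1: pos1(id79) recv 26: drop; pos2(id12) recv 79: fwd; pos3(id38) recv 12: drop; pos4(id34) recv 38: fwd; pos5(id60) recv 34: drop; pos0(id26) recv 60: fwd
Round 2: pos3(id38) recv 79: fwd; pos5(id60) recv 38: drop; pos1(id79) recv 60: drop
Round 3: pos4(id34) recv 79: fwd
Round 4: pos5(id60) recv 79: fwd
Round 5: pos0(id26) recv 79: fwd
Round 6: pos1(id79) recv 79: ELECTED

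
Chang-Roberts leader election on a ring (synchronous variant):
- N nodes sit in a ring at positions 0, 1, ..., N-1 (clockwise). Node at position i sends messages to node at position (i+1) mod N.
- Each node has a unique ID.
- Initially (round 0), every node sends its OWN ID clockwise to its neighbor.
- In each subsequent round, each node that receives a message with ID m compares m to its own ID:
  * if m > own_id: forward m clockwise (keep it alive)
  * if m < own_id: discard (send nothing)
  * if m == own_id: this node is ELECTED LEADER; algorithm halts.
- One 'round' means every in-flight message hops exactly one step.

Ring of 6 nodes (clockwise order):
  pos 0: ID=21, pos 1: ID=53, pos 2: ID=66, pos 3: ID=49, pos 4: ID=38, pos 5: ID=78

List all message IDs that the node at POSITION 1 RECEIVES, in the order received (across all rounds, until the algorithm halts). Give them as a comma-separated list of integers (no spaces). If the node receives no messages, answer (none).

Round 1: pos1(id53) recv 21: drop; pos2(id66) recv 53: drop; pos3(id49) recv 66: fwd; pos4(id38) recv 49: fwd; pos5(id78) recv 38: drop; pos0(id21) recv 78: fwd
Round 2: pos4(id38) recv 66: fwd; pos5(id78) recv 49: drop; pos1(id53) recv 78: fwd
Round 3: pos5(id78) recv 66: drop; pos2(id66) recv 78: fwd
Round 4: pos3(id49) recv 78: fwd
Round 5: pos4(id38) recv 78: fwd
Round 6: pos5(id78) recv 78: ELECTED

Answer: 21,78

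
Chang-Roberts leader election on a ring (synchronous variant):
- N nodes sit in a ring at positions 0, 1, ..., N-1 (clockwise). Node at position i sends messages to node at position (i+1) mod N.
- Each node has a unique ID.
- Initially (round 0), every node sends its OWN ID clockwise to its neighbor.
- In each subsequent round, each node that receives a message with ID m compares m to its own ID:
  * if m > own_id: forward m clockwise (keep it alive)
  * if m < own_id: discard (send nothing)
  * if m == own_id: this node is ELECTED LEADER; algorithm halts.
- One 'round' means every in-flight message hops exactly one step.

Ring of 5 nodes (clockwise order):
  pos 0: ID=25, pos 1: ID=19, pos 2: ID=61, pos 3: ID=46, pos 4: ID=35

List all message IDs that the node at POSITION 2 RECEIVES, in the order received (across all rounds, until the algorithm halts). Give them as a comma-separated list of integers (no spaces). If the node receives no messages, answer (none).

Round 1: pos1(id19) recv 25: fwd; pos2(id61) recv 19: drop; pos3(id46) recv 61: fwd; pos4(id35) recv 46: fwd; pos0(id25) recv 35: fwd
Round 2: pos2(id61) recv 25: drop; pos4(id35) recv 61: fwd; pos0(id25) recv 46: fwd; pos1(id19) recv 35: fwd
Round 3: pos0(id25) recv 61: fwd; pos1(id19) recv 46: fwd; pos2(id61) recv 35: drop
Round 4: pos1(id19) recv 61: fwd; pos2(id61) recv 46: drop
Round 5: pos2(id61) recv 61: ELECTED

Answer: 19,25,35,46,61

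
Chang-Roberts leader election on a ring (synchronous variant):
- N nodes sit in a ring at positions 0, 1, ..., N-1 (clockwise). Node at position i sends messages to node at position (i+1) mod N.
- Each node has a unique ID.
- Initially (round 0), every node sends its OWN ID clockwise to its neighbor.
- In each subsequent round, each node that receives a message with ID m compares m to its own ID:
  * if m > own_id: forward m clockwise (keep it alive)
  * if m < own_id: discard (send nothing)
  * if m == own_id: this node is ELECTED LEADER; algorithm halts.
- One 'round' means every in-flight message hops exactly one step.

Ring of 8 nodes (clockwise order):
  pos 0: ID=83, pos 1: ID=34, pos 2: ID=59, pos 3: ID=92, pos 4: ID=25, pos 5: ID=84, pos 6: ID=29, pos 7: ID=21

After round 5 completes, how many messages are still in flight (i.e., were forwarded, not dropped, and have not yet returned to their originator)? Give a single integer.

Answer: 2

Derivation:
Round 1: pos1(id34) recv 83: fwd; pos2(id59) recv 34: drop; pos3(id92) recv 59: drop; pos4(id25) recv 92: fwd; pos5(id84) recv 25: drop; pos6(id29) recv 84: fwd; pos7(id21) recv 29: fwd; pos0(id83) recv 21: drop
Round 2: pos2(id59) recv 83: fwd; pos5(id84) recv 92: fwd; pos7(id21) recv 84: fwd; pos0(id83) recv 29: drop
Round 3: pos3(id92) recv 83: drop; pos6(id29) recv 92: fwd; pos0(id83) recv 84: fwd
Round 4: pos7(id21) recv 92: fwd; pos1(id34) recv 84: fwd
Round 5: pos0(id83) recv 92: fwd; pos2(id59) recv 84: fwd
After round 5: 2 messages still in flight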